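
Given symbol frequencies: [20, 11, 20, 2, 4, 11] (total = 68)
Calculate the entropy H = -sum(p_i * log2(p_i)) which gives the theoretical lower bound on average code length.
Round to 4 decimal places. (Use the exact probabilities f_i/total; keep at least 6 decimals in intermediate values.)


Per-symbol terms -p_i * log2(p_i) with p_i = f_i/68:
  p = 20/68 = 0.294118: log2(p) = -1.765535, -p*log2(p) = 0.519275
  p = 11/68 = 0.161765: log2(p) = -2.628031, -p*log2(p) = 0.425123
  p = 20/68 = 0.294118: log2(p) = -1.765535, -p*log2(p) = 0.519275
  p = 2/68 = 0.029412: log2(p) = -5.087463, -p*log2(p) = 0.149631
  p = 4/68 = 0.058824: log2(p) = -4.087463, -p*log2(p) = 0.240439
  p = 11/68 = 0.161765: log2(p) = -2.628031, -p*log2(p) = 0.425123
H = 0.519275 + 0.425123 + 0.519275 + 0.149631 + 0.240439 + 0.425123 = 2.278866

H = 2.2789 bits/symbol


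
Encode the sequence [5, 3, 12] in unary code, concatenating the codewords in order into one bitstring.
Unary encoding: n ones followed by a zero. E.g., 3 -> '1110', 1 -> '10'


Encode each number as n ones followed by a terminating 0:
  5 -> 111110 (6 bits)
  3 -> 1110 (4 bits)
  12 -> 1111111111110 (13 bits)
Total length = 6 + 4 + 13 = 23 bits.

Unary([5, 3, 12]) = 11111011101111111111110 (23 bits)


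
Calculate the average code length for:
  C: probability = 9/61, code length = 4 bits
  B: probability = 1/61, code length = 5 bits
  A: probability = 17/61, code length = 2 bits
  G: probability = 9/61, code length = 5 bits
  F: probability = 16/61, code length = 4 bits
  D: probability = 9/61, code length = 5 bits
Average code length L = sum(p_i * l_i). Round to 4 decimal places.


Weighted contributions p_i * l_i:
  C: (9/61) * 4 = 36/61
  B: (1/61) * 5 = 5/61
  A: (17/61) * 2 = 34/61
  G: (9/61) * 5 = 45/61
  F: (16/61) * 4 = 64/61
  D: (9/61) * 5 = 45/61
Sum = (36 + 5 + 34 + 45 + 64 + 45)/61 = 229/61

L = 229/61 = 3.7541 bits/symbol


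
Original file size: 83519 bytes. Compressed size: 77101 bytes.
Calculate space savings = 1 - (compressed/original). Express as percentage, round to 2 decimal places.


ratio = compressed/original = 77101/83519 = 0.923155
savings = 1 - ratio = 1 - 0.923155 = 0.076845
as a percentage: 0.076845 * 100 = 7.68%

Space savings = 1 - 77101/83519 = 7.68%


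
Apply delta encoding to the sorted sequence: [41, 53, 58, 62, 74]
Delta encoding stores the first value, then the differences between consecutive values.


First value: 41
Deltas:
  53 - 41 = 12
  58 - 53 = 5
  62 - 58 = 4
  74 - 62 = 12


Delta encoded: [41, 12, 5, 4, 12]


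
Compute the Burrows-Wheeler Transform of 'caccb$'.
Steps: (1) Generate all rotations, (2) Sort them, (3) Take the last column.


Rotations (sorted):
  0: $caccb -> last char: b
  1: accb$c -> last char: c
  2: b$cacc -> last char: c
  3: caccb$ -> last char: $
  4: cb$cac -> last char: c
  5: ccb$ca -> last char: a


BWT = bcc$ca


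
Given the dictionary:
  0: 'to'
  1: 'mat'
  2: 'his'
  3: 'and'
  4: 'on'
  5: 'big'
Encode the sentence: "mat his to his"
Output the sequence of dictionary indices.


Look up each word in the dictionary:
  'mat' -> 1
  'his' -> 2
  'to' -> 0
  'his' -> 2

Encoded: [1, 2, 0, 2]


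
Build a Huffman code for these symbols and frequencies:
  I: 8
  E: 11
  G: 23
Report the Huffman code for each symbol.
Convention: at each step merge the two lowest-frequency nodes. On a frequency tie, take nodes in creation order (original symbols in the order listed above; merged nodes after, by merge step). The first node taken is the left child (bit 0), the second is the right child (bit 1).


Huffman tree construction:
Step 1: Merge I(8) + E(11) = 19
Step 2: Merge (I+E)(19) + G(23) = 42
Read each symbol's code off the tree from the root (left child = 0, right child = 1).

Codes:
  I: 00 (length 2)
  E: 01 (length 2)
  G: 1 (length 1)
Average code length: 61/42 = 1.4524 bits/symbol


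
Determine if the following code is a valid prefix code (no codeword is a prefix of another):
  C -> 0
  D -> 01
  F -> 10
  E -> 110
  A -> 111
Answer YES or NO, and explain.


Checking each pair (does one codeword prefix another?):
  C='0' vs D='01': prefix -- VIOLATION

NO -- this is NOT a valid prefix code. C (0) is a prefix of D (01).


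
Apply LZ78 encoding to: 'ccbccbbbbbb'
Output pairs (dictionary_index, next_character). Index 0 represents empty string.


LZ78 encoding steps:
Dictionary: {0: ''}
Step 1: w='' (idx 0), next='c' -> output (0, 'c'), add 'c' as idx 1
Step 2: w='c' (idx 1), next='b' -> output (1, 'b'), add 'cb' as idx 2
Step 3: w='c' (idx 1), next='c' -> output (1, 'c'), add 'cc' as idx 3
Step 4: w='' (idx 0), next='b' -> output (0, 'b'), add 'b' as idx 4
Step 5: w='b' (idx 4), next='b' -> output (4, 'b'), add 'bb' as idx 5
Step 6: w='bb' (idx 5), next='b' -> output (5, 'b'), add 'bbb' as idx 6


Encoded: [(0, 'c'), (1, 'b'), (1, 'c'), (0, 'b'), (4, 'b'), (5, 'b')]


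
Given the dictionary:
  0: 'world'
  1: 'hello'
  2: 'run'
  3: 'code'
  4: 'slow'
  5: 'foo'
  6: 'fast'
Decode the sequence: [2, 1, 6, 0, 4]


Look up each index in the dictionary:
  2 -> 'run'
  1 -> 'hello'
  6 -> 'fast'
  0 -> 'world'
  4 -> 'slow'

Decoded: "run hello fast world slow"


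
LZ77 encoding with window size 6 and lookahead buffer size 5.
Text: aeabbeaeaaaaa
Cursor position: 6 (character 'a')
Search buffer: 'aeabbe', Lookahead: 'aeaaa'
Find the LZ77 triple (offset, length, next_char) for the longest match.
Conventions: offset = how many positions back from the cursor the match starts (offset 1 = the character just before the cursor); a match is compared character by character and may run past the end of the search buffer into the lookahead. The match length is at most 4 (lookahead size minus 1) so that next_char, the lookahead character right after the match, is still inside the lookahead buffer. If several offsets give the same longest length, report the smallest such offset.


Try each offset into the search buffer:
  offset=1 (pos 5, char 'e'): match length 0
  offset=2 (pos 4, char 'b'): match length 0
  offset=3 (pos 3, char 'b'): match length 0
  offset=4 (pos 2, char 'a'): match length 1
  offset=5 (pos 1, char 'e'): match length 0
  offset=6 (pos 0, char 'a'): match length 3
Longest match has length 3 at offset 6.
next_char = character at position 6 + 3 = 9 -> 'a'

Best match: offset=6, length=3 (matching 'aea' starting at position 0)
LZ77 triple: (6, 3, 'a')


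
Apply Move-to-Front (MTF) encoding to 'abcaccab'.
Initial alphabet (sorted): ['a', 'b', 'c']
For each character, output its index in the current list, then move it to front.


MTF encoding:
'a': index 0 in ['a', 'b', 'c'] -> ['a', 'b', 'c']
'b': index 1 in ['a', 'b', 'c'] -> ['b', 'a', 'c']
'c': index 2 in ['b', 'a', 'c'] -> ['c', 'b', 'a']
'a': index 2 in ['c', 'b', 'a'] -> ['a', 'c', 'b']
'c': index 1 in ['a', 'c', 'b'] -> ['c', 'a', 'b']
'c': index 0 in ['c', 'a', 'b'] -> ['c', 'a', 'b']
'a': index 1 in ['c', 'a', 'b'] -> ['a', 'c', 'b']
'b': index 2 in ['a', 'c', 'b'] -> ['b', 'a', 'c']


Output: [0, 1, 2, 2, 1, 0, 1, 2]


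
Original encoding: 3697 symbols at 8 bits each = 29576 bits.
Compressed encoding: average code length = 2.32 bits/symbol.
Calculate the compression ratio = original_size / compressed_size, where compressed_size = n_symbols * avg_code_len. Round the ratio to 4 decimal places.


original_size = n_symbols * orig_bits = 3697 * 8 = 29576 bits
compressed_size = n_symbols * avg_code_len = 3697 * 2.32 = 8577.04 bits
ratio = original_size / compressed_size = 29576 / 8577.04 = 3.4483

Compression ratio = 3.4483


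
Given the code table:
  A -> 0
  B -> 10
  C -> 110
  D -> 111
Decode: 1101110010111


Decoding:
110 -> C
111 -> D
0 -> A
0 -> A
10 -> B
111 -> D


Result: CDAABD


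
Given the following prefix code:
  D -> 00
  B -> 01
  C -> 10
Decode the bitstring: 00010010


Decoding step by step:
Bits 00 -> D
Bits 01 -> B
Bits 00 -> D
Bits 10 -> C


Decoded message: DBDC


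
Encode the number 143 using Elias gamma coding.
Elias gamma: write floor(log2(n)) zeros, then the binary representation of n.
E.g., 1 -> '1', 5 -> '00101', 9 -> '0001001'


num_bits = floor(log2(143)) + 1 = 8
leading_zeros = num_bits - 1 = 7
binary(143) = 10001111

Elias gamma(143) = '0000000' + '10001111' = 000000010001111 (15 bits)


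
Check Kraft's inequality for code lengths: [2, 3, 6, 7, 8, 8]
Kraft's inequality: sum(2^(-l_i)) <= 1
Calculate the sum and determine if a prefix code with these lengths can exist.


Sum = 2^(-2) + 2^(-3) + 2^(-6) + 2^(-7) + 2^(-8) + 2^(-8)
    = 0.25 + 0.125 + 0.015625 + 0.0078125 + 0.00390625 + 0.00390625
    = 104/256 = 0.40625
Since 0.40625 <= 1, Kraft's inequality IS satisfied.
A prefix code with these lengths CAN exist.

Kraft sum = 0.40625. Satisfied.


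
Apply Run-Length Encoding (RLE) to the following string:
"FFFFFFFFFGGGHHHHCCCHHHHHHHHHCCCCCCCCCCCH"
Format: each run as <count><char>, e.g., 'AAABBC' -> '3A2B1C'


Scanning runs left to right:
  i=0: run of 'F' x 9 -> '9F'
  i=9: run of 'G' x 3 -> '3G'
  i=12: run of 'H' x 4 -> '4H'
  i=16: run of 'C' x 3 -> '3C'
  i=19: run of 'H' x 9 -> '9H'
  i=28: run of 'C' x 11 -> '11C'
  i=39: run of 'H' x 1 -> '1H'

RLE = 9F3G4H3C9H11C1H


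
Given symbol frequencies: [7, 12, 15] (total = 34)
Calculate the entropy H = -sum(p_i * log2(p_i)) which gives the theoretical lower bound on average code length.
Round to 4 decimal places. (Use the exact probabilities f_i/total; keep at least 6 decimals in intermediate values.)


Per-symbol terms -p_i * log2(p_i) with p_i = f_i/34:
  p = 7/34 = 0.205882: log2(p) = -2.280108, -p*log2(p) = 0.469434
  p = 12/34 = 0.352941: log2(p) = -1.502500, -p*log2(p) = 0.530294
  p = 15/34 = 0.441176: log2(p) = -1.180572, -p*log2(p) = 0.520841
H = 0.469434 + 0.530294 + 0.520841 = 1.520569

H = 1.5206 bits/symbol


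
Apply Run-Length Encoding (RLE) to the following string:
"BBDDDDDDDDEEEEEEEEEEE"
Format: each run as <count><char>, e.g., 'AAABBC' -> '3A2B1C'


Scanning runs left to right:
  i=0: run of 'B' x 2 -> '2B'
  i=2: run of 'D' x 8 -> '8D'
  i=10: run of 'E' x 11 -> '11E'

RLE = 2B8D11E


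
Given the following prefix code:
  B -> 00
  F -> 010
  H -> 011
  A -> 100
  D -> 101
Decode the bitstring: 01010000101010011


Decoding step by step:
Bits 010 -> F
Bits 100 -> A
Bits 00 -> B
Bits 101 -> D
Bits 010 -> F
Bits 011 -> H


Decoded message: FABDFH


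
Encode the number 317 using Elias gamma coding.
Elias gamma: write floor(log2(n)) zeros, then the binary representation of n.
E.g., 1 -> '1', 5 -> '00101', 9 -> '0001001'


num_bits = floor(log2(317)) + 1 = 9
leading_zeros = num_bits - 1 = 8
binary(317) = 100111101

Elias gamma(317) = '00000000' + '100111101' = 00000000100111101 (17 bits)


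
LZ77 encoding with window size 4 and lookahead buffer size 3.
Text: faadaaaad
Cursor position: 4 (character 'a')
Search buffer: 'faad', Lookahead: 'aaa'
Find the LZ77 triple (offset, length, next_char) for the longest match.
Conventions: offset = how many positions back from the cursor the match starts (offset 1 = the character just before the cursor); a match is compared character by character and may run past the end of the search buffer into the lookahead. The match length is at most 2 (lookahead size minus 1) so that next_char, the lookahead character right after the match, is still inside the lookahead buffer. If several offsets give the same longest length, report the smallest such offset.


Try each offset into the search buffer:
  offset=1 (pos 3, char 'd'): match length 0
  offset=2 (pos 2, char 'a'): match length 1
  offset=3 (pos 1, char 'a'): match length 2
  offset=4 (pos 0, char 'f'): match length 0
Longest match has length 2 at offset 3.
next_char = character at position 4 + 2 = 6 -> 'a'

Best match: offset=3, length=2 (matching 'aa' starting at position 1)
LZ77 triple: (3, 2, 'a')


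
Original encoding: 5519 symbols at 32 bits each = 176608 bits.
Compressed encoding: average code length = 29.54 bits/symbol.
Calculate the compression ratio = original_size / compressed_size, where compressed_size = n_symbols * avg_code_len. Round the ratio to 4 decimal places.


original_size = n_symbols * orig_bits = 5519 * 32 = 176608 bits
compressed_size = n_symbols * avg_code_len = 5519 * 29.54 = 163031.26 bits
ratio = original_size / compressed_size = 176608 / 163031.26 = 1.0833

Compression ratio = 1.0833


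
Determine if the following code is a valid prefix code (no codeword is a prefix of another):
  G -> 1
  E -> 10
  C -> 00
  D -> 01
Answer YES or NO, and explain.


Checking each pair (does one codeword prefix another?):
  G='1' vs E='10': prefix -- VIOLATION

NO -- this is NOT a valid prefix code. G (1) is a prefix of E (10).


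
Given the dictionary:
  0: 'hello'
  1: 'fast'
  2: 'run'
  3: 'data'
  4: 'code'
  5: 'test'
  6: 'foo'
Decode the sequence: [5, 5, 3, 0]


Look up each index in the dictionary:
  5 -> 'test'
  5 -> 'test'
  3 -> 'data'
  0 -> 'hello'

Decoded: "test test data hello"


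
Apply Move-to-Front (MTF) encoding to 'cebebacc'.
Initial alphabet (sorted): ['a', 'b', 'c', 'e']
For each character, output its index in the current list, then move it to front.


MTF encoding:
'c': index 2 in ['a', 'b', 'c', 'e'] -> ['c', 'a', 'b', 'e']
'e': index 3 in ['c', 'a', 'b', 'e'] -> ['e', 'c', 'a', 'b']
'b': index 3 in ['e', 'c', 'a', 'b'] -> ['b', 'e', 'c', 'a']
'e': index 1 in ['b', 'e', 'c', 'a'] -> ['e', 'b', 'c', 'a']
'b': index 1 in ['e', 'b', 'c', 'a'] -> ['b', 'e', 'c', 'a']
'a': index 3 in ['b', 'e', 'c', 'a'] -> ['a', 'b', 'e', 'c']
'c': index 3 in ['a', 'b', 'e', 'c'] -> ['c', 'a', 'b', 'e']
'c': index 0 in ['c', 'a', 'b', 'e'] -> ['c', 'a', 'b', 'e']


Output: [2, 3, 3, 1, 1, 3, 3, 0]


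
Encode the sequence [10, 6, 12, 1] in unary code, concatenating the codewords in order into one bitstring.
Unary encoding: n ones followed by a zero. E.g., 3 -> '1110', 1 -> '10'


Encode each number as n ones followed by a terminating 0:
  10 -> 11111111110 (11 bits)
  6 -> 1111110 (7 bits)
  12 -> 1111111111110 (13 bits)
  1 -> 10 (2 bits)
Total length = 11 + 7 + 13 + 2 = 33 bits.

Unary([10, 6, 12, 1]) = 111111111101111110111111111111010 (33 bits)


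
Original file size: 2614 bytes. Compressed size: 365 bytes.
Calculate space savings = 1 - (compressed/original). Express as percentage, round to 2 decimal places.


ratio = compressed/original = 365/2614 = 0.139633
savings = 1 - ratio = 1 - 0.139633 = 0.860367
as a percentage: 0.860367 * 100 = 86.04%

Space savings = 1 - 365/2614 = 86.04%


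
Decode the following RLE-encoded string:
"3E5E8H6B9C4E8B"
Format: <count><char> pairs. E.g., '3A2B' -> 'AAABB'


Expanding each <count><char> pair:
  3E -> 'EEE'
  5E -> 'EEEEE'
  8H -> 'HHHHHHHH'
  6B -> 'BBBBBB'
  9C -> 'CCCCCCCCC'
  4E -> 'EEEE'
  8B -> 'BBBBBBBB'

Decoded = EEEEEEEEHHHHHHHHBBBBBBCCCCCCCCCEEEEBBBBBBBB


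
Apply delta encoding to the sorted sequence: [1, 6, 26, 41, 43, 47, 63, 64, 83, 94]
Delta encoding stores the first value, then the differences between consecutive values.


First value: 1
Deltas:
  6 - 1 = 5
  26 - 6 = 20
  41 - 26 = 15
  43 - 41 = 2
  47 - 43 = 4
  63 - 47 = 16
  64 - 63 = 1
  83 - 64 = 19
  94 - 83 = 11


Delta encoded: [1, 5, 20, 15, 2, 4, 16, 1, 19, 11]


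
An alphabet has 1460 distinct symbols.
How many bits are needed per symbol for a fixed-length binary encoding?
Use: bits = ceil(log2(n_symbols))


log2(1460) = 10.5118
Bracket: 2^10 = 1024 < 1460 <= 2^11 = 2048
So ceil(log2(1460)) = 11

bits = ceil(log2(1460)) = ceil(10.5118) = 11 bits


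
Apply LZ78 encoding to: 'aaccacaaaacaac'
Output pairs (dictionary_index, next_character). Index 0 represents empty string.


LZ78 encoding steps:
Dictionary: {0: ''}
Step 1: w='' (idx 0), next='a' -> output (0, 'a'), add 'a' as idx 1
Step 2: w='a' (idx 1), next='c' -> output (1, 'c'), add 'ac' as idx 2
Step 3: w='' (idx 0), next='c' -> output (0, 'c'), add 'c' as idx 3
Step 4: w='ac' (idx 2), next='a' -> output (2, 'a'), add 'aca' as idx 4
Step 5: w='a' (idx 1), next='a' -> output (1, 'a'), add 'aa' as idx 5
Step 6: w='aca' (idx 4), next='a' -> output (4, 'a'), add 'acaa' as idx 6
Step 7: w='c' (idx 3), end of input -> output (3, '')


Encoded: [(0, 'a'), (1, 'c'), (0, 'c'), (2, 'a'), (1, 'a'), (4, 'a'), (3, '')]


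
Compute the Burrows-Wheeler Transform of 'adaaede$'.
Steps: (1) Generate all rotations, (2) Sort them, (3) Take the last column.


Rotations (sorted):
  0: $adaaede -> last char: e
  1: aaede$ad -> last char: d
  2: adaaede$ -> last char: $
  3: aede$ada -> last char: a
  4: daaede$a -> last char: a
  5: de$adaae -> last char: e
  6: e$adaaed -> last char: d
  7: ede$adaa -> last char: a


BWT = ed$aaeda


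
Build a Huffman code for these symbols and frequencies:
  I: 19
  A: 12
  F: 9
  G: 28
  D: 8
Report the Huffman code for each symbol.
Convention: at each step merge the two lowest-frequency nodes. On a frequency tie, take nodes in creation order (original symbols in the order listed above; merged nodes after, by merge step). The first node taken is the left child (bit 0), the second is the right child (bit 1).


Huffman tree construction:
Step 1: Merge D(8) + F(9) = 17
Step 2: Merge A(12) + (D+F)(17) = 29
Step 3: Merge I(19) + G(28) = 47
Step 4: Merge (A+(D+F))(29) + (I+G)(47) = 76
Read each symbol's code off the tree from the root (left child = 0, right child = 1).

Codes:
  I: 10 (length 2)
  A: 00 (length 2)
  F: 011 (length 3)
  G: 11 (length 2)
  D: 010 (length 3)
Average code length: 169/76 = 2.2237 bits/symbol


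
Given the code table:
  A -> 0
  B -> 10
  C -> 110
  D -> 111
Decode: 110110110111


Decoding:
110 -> C
110 -> C
110 -> C
111 -> D


Result: CCCD


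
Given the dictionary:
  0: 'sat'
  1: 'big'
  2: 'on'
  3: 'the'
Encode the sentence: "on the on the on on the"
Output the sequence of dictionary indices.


Look up each word in the dictionary:
  'on' -> 2
  'the' -> 3
  'on' -> 2
  'the' -> 3
  'on' -> 2
  'on' -> 2
  'the' -> 3

Encoded: [2, 3, 2, 3, 2, 2, 3]


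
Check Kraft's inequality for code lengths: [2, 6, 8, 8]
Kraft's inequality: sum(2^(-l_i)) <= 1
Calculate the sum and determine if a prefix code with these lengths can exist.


Sum = 2^(-2) + 2^(-6) + 2^(-8) + 2^(-8)
    = 0.25 + 0.015625 + 0.00390625 + 0.00390625
    = 70/256 = 0.2734375
Since 0.2734375 <= 1, Kraft's inequality IS satisfied.
A prefix code with these lengths CAN exist.

Kraft sum = 0.2734375. Satisfied.


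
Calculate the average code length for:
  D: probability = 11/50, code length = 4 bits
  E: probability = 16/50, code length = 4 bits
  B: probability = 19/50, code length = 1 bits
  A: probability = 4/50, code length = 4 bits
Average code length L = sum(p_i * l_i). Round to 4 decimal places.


Weighted contributions p_i * l_i:
  D: (11/50) * 4 = 44/50
  E: (16/50) * 4 = 64/50
  B: (19/50) * 1 = 19/50
  A: (4/50) * 4 = 16/50
Sum = (44 + 64 + 19 + 16)/50 = 143/50

L = 143/50 = 2.8600 bits/symbol


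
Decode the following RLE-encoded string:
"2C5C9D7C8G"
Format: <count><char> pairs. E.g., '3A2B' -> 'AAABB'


Expanding each <count><char> pair:
  2C -> 'CC'
  5C -> 'CCCCC'
  9D -> 'DDDDDDDDD'
  7C -> 'CCCCCCC'
  8G -> 'GGGGGGGG'

Decoded = CCCCCCCDDDDDDDDDCCCCCCCGGGGGGGG


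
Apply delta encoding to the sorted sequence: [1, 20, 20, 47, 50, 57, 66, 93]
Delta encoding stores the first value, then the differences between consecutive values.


First value: 1
Deltas:
  20 - 1 = 19
  20 - 20 = 0
  47 - 20 = 27
  50 - 47 = 3
  57 - 50 = 7
  66 - 57 = 9
  93 - 66 = 27


Delta encoded: [1, 19, 0, 27, 3, 7, 9, 27]


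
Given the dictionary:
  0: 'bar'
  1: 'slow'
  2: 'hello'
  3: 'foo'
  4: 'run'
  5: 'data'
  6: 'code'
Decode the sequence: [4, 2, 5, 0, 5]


Look up each index in the dictionary:
  4 -> 'run'
  2 -> 'hello'
  5 -> 'data'
  0 -> 'bar'
  5 -> 'data'

Decoded: "run hello data bar data"


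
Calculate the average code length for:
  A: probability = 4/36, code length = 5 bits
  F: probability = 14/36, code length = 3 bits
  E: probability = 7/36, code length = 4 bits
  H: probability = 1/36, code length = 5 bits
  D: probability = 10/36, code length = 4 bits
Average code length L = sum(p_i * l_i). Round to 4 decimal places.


Weighted contributions p_i * l_i:
  A: (4/36) * 5 = 20/36
  F: (14/36) * 3 = 42/36
  E: (7/36) * 4 = 28/36
  H: (1/36) * 5 = 5/36
  D: (10/36) * 4 = 40/36
Sum = (20 + 42 + 28 + 5 + 40)/36 = 135/36

L = 135/36 = 3.7500 bits/symbol


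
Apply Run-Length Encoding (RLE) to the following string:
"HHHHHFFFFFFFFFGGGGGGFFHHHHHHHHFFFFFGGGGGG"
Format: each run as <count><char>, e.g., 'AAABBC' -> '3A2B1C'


Scanning runs left to right:
  i=0: run of 'H' x 5 -> '5H'
  i=5: run of 'F' x 9 -> '9F'
  i=14: run of 'G' x 6 -> '6G'
  i=20: run of 'F' x 2 -> '2F'
  i=22: run of 'H' x 8 -> '8H'
  i=30: run of 'F' x 5 -> '5F'
  i=35: run of 'G' x 6 -> '6G'

RLE = 5H9F6G2F8H5F6G


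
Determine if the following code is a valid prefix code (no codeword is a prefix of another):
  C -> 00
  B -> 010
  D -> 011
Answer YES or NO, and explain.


Checking each pair (does one codeword prefix another?):
  C='00' vs B='010': no prefix
  C='00' vs D='011': no prefix
  B='010' vs C='00': no prefix
  B='010' vs D='011': no prefix
  D='011' vs C='00': no prefix
  D='011' vs B='010': no prefix
No violation found over all pairs.

YES -- this is a valid prefix code. No codeword is a prefix of any other codeword.


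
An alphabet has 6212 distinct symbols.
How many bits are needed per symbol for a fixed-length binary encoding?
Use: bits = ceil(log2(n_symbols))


log2(6212) = 12.6008
Bracket: 2^12 = 4096 < 6212 <= 2^13 = 8192
So ceil(log2(6212)) = 13

bits = ceil(log2(6212)) = ceil(12.6008) = 13 bits


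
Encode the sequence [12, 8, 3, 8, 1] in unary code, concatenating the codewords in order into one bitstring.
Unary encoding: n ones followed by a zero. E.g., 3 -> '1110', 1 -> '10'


Encode each number as n ones followed by a terminating 0:
  12 -> 1111111111110 (13 bits)
  8 -> 111111110 (9 bits)
  3 -> 1110 (4 bits)
  8 -> 111111110 (9 bits)
  1 -> 10 (2 bits)
Total length = 13 + 9 + 4 + 9 + 2 = 37 bits.

Unary([12, 8, 3, 8, 1]) = 1111111111110111111110111011111111010 (37 bits)


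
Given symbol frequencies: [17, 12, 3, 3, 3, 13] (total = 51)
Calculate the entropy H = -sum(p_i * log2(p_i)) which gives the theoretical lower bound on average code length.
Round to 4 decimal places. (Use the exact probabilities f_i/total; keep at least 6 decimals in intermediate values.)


Per-symbol terms -p_i * log2(p_i) with p_i = f_i/51:
  p = 17/51 = 0.333333: log2(p) = -1.584963, -p*log2(p) = 0.528321
  p = 12/51 = 0.235294: log2(p) = -2.087463, -p*log2(p) = 0.491168
  p = 3/51 = 0.058824: log2(p) = -4.087463, -p*log2(p) = 0.240439
  p = 3/51 = 0.058824: log2(p) = -4.087463, -p*log2(p) = 0.240439
  p = 3/51 = 0.058824: log2(p) = -4.087463, -p*log2(p) = 0.240439
  p = 13/51 = 0.254902: log2(p) = -1.971986, -p*log2(p) = 0.502663
H = 0.528321 + 0.491168 + 0.240439 + 0.240439 + 0.240439 + 0.502663 = 2.243469

H = 2.2435 bits/symbol


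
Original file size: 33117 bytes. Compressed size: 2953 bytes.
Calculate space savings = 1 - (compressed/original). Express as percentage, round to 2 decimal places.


ratio = compressed/original = 2953/33117 = 0.089169
savings = 1 - ratio = 1 - 0.089169 = 0.910831
as a percentage: 0.910831 * 100 = 91.08%

Space savings = 1 - 2953/33117 = 91.08%


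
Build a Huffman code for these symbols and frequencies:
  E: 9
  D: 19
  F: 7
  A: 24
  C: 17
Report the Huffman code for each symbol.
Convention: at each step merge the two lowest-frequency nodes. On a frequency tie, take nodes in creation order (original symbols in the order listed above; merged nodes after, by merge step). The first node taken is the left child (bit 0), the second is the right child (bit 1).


Huffman tree construction:
Step 1: Merge F(7) + E(9) = 16
Step 2: Merge (F+E)(16) + C(17) = 33
Step 3: Merge D(19) + A(24) = 43
Step 4: Merge ((F+E)+C)(33) + (D+A)(43) = 76
Read each symbol's code off the tree from the root (left child = 0, right child = 1).

Codes:
  E: 001 (length 3)
  D: 10 (length 2)
  F: 000 (length 3)
  A: 11 (length 2)
  C: 01 (length 2)
Average code length: 168/76 = 2.2105 bits/symbol


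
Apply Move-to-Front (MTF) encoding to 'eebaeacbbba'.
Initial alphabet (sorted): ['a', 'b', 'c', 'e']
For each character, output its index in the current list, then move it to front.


MTF encoding:
'e': index 3 in ['a', 'b', 'c', 'e'] -> ['e', 'a', 'b', 'c']
'e': index 0 in ['e', 'a', 'b', 'c'] -> ['e', 'a', 'b', 'c']
'b': index 2 in ['e', 'a', 'b', 'c'] -> ['b', 'e', 'a', 'c']
'a': index 2 in ['b', 'e', 'a', 'c'] -> ['a', 'b', 'e', 'c']
'e': index 2 in ['a', 'b', 'e', 'c'] -> ['e', 'a', 'b', 'c']
'a': index 1 in ['e', 'a', 'b', 'c'] -> ['a', 'e', 'b', 'c']
'c': index 3 in ['a', 'e', 'b', 'c'] -> ['c', 'a', 'e', 'b']
'b': index 3 in ['c', 'a', 'e', 'b'] -> ['b', 'c', 'a', 'e']
'b': index 0 in ['b', 'c', 'a', 'e'] -> ['b', 'c', 'a', 'e']
'b': index 0 in ['b', 'c', 'a', 'e'] -> ['b', 'c', 'a', 'e']
'a': index 2 in ['b', 'c', 'a', 'e'] -> ['a', 'b', 'c', 'e']


Output: [3, 0, 2, 2, 2, 1, 3, 3, 0, 0, 2]


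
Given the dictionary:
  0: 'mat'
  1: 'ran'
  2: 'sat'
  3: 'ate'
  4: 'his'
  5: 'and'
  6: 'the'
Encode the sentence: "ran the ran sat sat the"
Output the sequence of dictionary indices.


Look up each word in the dictionary:
  'ran' -> 1
  'the' -> 6
  'ran' -> 1
  'sat' -> 2
  'sat' -> 2
  'the' -> 6

Encoded: [1, 6, 1, 2, 2, 6]


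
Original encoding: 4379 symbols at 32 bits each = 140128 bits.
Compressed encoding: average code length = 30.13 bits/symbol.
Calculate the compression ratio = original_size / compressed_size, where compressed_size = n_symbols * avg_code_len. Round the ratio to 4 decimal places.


original_size = n_symbols * orig_bits = 4379 * 32 = 140128 bits
compressed_size = n_symbols * avg_code_len = 4379 * 30.13 = 131939.27 bits
ratio = original_size / compressed_size = 140128 / 131939.27 = 1.0621

Compression ratio = 1.0621


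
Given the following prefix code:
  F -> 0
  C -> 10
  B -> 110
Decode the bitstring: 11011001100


Decoding step by step:
Bits 110 -> B
Bits 110 -> B
Bits 0 -> F
Bits 110 -> B
Bits 0 -> F


Decoded message: BBFBF


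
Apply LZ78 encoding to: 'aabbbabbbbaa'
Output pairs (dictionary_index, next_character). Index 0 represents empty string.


LZ78 encoding steps:
Dictionary: {0: ''}
Step 1: w='' (idx 0), next='a' -> output (0, 'a'), add 'a' as idx 1
Step 2: w='a' (idx 1), next='b' -> output (1, 'b'), add 'ab' as idx 2
Step 3: w='' (idx 0), next='b' -> output (0, 'b'), add 'b' as idx 3
Step 4: w='b' (idx 3), next='a' -> output (3, 'a'), add 'ba' as idx 4
Step 5: w='b' (idx 3), next='b' -> output (3, 'b'), add 'bb' as idx 5
Step 6: w='bb' (idx 5), next='a' -> output (5, 'a'), add 'bba' as idx 6
Step 7: w='a' (idx 1), end of input -> output (1, '')


Encoded: [(0, 'a'), (1, 'b'), (0, 'b'), (3, 'a'), (3, 'b'), (5, 'a'), (1, '')]


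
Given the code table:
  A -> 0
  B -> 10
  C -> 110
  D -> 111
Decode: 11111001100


Decoding:
111 -> D
110 -> C
0 -> A
110 -> C
0 -> A


Result: DCACA


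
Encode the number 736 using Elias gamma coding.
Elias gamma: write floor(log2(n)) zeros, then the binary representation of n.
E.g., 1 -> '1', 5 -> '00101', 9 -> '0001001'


num_bits = floor(log2(736)) + 1 = 10
leading_zeros = num_bits - 1 = 9
binary(736) = 1011100000

Elias gamma(736) = '000000000' + '1011100000' = 0000000001011100000 (19 bits)


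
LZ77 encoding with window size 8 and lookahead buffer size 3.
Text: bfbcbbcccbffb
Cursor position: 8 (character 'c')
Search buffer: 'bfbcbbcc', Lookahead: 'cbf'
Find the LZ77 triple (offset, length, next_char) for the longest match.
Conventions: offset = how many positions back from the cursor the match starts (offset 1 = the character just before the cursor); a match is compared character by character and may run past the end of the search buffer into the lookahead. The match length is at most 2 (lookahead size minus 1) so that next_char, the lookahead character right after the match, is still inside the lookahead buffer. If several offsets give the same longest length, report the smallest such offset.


Try each offset into the search buffer:
  offset=1 (pos 7, char 'c'): match length 1
  offset=2 (pos 6, char 'c'): match length 1
  offset=3 (pos 5, char 'b'): match length 0
  offset=4 (pos 4, char 'b'): match length 0
  offset=5 (pos 3, char 'c'): match length 2
  offset=6 (pos 2, char 'b'): match length 0
  offset=7 (pos 1, char 'f'): match length 0
  offset=8 (pos 0, char 'b'): match length 0
Longest match has length 2 at offset 5.
next_char = character at position 8 + 2 = 10 -> 'f'

Best match: offset=5, length=2 (matching 'cb' starting at position 3)
LZ77 triple: (5, 2, 'f')


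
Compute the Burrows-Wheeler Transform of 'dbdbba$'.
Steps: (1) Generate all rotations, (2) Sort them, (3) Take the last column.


Rotations (sorted):
  0: $dbdbba -> last char: a
  1: a$dbdbb -> last char: b
  2: ba$dbdb -> last char: b
  3: bba$dbd -> last char: d
  4: bdbba$d -> last char: d
  5: dbba$db -> last char: b
  6: dbdbba$ -> last char: $


BWT = abbddb$


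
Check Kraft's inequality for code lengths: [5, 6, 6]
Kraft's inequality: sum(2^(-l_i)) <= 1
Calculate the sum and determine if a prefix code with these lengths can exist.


Sum = 2^(-5) + 2^(-6) + 2^(-6)
    = 0.03125 + 0.015625 + 0.015625
    = 4/64 = 0.0625
Since 0.0625 <= 1, Kraft's inequality IS satisfied.
A prefix code with these lengths CAN exist.

Kraft sum = 0.0625. Satisfied.


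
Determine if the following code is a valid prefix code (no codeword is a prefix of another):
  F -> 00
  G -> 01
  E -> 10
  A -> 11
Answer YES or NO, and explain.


Checking each pair (does one codeword prefix another?):
  F='00' vs G='01': no prefix
  F='00' vs E='10': no prefix
  F='00' vs A='11': no prefix
  G='01' vs F='00': no prefix
  G='01' vs E='10': no prefix
  G='01' vs A='11': no prefix
  E='10' vs F='00': no prefix
  E='10' vs G='01': no prefix
  E='10' vs A='11': no prefix
  A='11' vs F='00': no prefix
  A='11' vs G='01': no prefix
  A='11' vs E='10': no prefix
No violation found over all pairs.

YES -- this is a valid prefix code. No codeword is a prefix of any other codeword.


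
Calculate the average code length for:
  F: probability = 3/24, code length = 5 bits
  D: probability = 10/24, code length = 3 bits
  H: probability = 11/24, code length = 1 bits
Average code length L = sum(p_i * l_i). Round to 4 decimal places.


Weighted contributions p_i * l_i:
  F: (3/24) * 5 = 15/24
  D: (10/24) * 3 = 30/24
  H: (11/24) * 1 = 11/24
Sum = (15 + 30 + 11)/24 = 56/24

L = 56/24 = 2.3333 bits/symbol


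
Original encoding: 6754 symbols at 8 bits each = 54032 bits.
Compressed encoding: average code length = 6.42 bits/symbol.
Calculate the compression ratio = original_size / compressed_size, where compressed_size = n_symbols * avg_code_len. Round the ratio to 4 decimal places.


original_size = n_symbols * orig_bits = 6754 * 8 = 54032 bits
compressed_size = n_symbols * avg_code_len = 6754 * 6.42 = 43360.68 bits
ratio = original_size / compressed_size = 54032 / 43360.68 = 1.2461

Compression ratio = 1.2461


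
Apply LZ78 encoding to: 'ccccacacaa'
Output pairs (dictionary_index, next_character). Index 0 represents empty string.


LZ78 encoding steps:
Dictionary: {0: ''}
Step 1: w='' (idx 0), next='c' -> output (0, 'c'), add 'c' as idx 1
Step 2: w='c' (idx 1), next='c' -> output (1, 'c'), add 'cc' as idx 2
Step 3: w='c' (idx 1), next='a' -> output (1, 'a'), add 'ca' as idx 3
Step 4: w='ca' (idx 3), next='c' -> output (3, 'c'), add 'cac' as idx 4
Step 5: w='' (idx 0), next='a' -> output (0, 'a'), add 'a' as idx 5
Step 6: w='a' (idx 5), end of input -> output (5, '')


Encoded: [(0, 'c'), (1, 'c'), (1, 'a'), (3, 'c'), (0, 'a'), (5, '')]


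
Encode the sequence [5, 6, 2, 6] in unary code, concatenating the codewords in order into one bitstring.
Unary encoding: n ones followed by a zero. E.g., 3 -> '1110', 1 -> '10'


Encode each number as n ones followed by a terminating 0:
  5 -> 111110 (6 bits)
  6 -> 1111110 (7 bits)
  2 -> 110 (3 bits)
  6 -> 1111110 (7 bits)
Total length = 6 + 7 + 3 + 7 = 23 bits.

Unary([5, 6, 2, 6]) = 11111011111101101111110 (23 bits)


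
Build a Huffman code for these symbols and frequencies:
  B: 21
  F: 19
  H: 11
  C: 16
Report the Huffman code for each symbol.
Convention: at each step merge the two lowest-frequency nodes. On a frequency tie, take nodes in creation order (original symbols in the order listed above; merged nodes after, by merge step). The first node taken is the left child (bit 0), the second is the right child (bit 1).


Huffman tree construction:
Step 1: Merge H(11) + C(16) = 27
Step 2: Merge F(19) + B(21) = 40
Step 3: Merge (H+C)(27) + (F+B)(40) = 67
Read each symbol's code off the tree from the root (left child = 0, right child = 1).

Codes:
  B: 11 (length 2)
  F: 10 (length 2)
  H: 00 (length 2)
  C: 01 (length 2)
Average code length: 134/67 = 2.0000 bits/symbol


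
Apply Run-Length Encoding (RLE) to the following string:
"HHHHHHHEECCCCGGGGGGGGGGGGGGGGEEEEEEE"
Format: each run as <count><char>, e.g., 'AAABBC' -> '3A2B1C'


Scanning runs left to right:
  i=0: run of 'H' x 7 -> '7H'
  i=7: run of 'E' x 2 -> '2E'
  i=9: run of 'C' x 4 -> '4C'
  i=13: run of 'G' x 16 -> '16G'
  i=29: run of 'E' x 7 -> '7E'

RLE = 7H2E4C16G7E


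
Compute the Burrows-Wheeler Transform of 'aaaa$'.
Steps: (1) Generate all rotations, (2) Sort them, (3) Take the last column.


Rotations (sorted):
  0: $aaaa -> last char: a
  1: a$aaa -> last char: a
  2: aa$aa -> last char: a
  3: aaa$a -> last char: a
  4: aaaa$ -> last char: $


BWT = aaaa$


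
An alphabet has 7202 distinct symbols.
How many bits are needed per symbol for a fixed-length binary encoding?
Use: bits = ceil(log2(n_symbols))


log2(7202) = 12.8142
Bracket: 2^12 = 4096 < 7202 <= 2^13 = 8192
So ceil(log2(7202)) = 13

bits = ceil(log2(7202)) = ceil(12.8142) = 13 bits


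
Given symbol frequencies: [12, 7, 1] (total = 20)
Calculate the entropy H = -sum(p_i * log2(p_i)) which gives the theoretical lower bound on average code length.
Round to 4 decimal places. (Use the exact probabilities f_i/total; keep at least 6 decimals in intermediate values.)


Per-symbol terms -p_i * log2(p_i) with p_i = f_i/20:
  p = 12/20 = 0.600000: log2(p) = -0.736966, -p*log2(p) = 0.442179
  p = 7/20 = 0.350000: log2(p) = -1.514573, -p*log2(p) = 0.530101
  p = 1/20 = 0.050000: log2(p) = -4.321928, -p*log2(p) = 0.216096
H = 0.442179 + 0.530101 + 0.216096 = 1.188376

H = 1.1884 bits/symbol


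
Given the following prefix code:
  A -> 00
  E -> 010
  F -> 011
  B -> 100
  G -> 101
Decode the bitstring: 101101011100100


Decoding step by step:
Bits 101 -> G
Bits 101 -> G
Bits 011 -> F
Bits 100 -> B
Bits 100 -> B


Decoded message: GGFBB


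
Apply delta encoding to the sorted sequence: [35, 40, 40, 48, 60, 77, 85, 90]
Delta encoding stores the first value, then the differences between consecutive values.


First value: 35
Deltas:
  40 - 35 = 5
  40 - 40 = 0
  48 - 40 = 8
  60 - 48 = 12
  77 - 60 = 17
  85 - 77 = 8
  90 - 85 = 5


Delta encoded: [35, 5, 0, 8, 12, 17, 8, 5]


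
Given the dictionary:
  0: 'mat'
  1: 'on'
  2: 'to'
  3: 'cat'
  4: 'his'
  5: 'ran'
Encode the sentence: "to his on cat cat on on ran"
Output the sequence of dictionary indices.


Look up each word in the dictionary:
  'to' -> 2
  'his' -> 4
  'on' -> 1
  'cat' -> 3
  'cat' -> 3
  'on' -> 1
  'on' -> 1
  'ran' -> 5

Encoded: [2, 4, 1, 3, 3, 1, 1, 5]


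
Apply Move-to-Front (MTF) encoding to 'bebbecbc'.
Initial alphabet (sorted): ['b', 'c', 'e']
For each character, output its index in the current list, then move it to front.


MTF encoding:
'b': index 0 in ['b', 'c', 'e'] -> ['b', 'c', 'e']
'e': index 2 in ['b', 'c', 'e'] -> ['e', 'b', 'c']
'b': index 1 in ['e', 'b', 'c'] -> ['b', 'e', 'c']
'b': index 0 in ['b', 'e', 'c'] -> ['b', 'e', 'c']
'e': index 1 in ['b', 'e', 'c'] -> ['e', 'b', 'c']
'c': index 2 in ['e', 'b', 'c'] -> ['c', 'e', 'b']
'b': index 2 in ['c', 'e', 'b'] -> ['b', 'c', 'e']
'c': index 1 in ['b', 'c', 'e'] -> ['c', 'b', 'e']


Output: [0, 2, 1, 0, 1, 2, 2, 1]


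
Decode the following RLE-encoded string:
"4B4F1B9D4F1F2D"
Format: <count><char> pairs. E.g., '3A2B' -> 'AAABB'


Expanding each <count><char> pair:
  4B -> 'BBBB'
  4F -> 'FFFF'
  1B -> 'B'
  9D -> 'DDDDDDDDD'
  4F -> 'FFFF'
  1F -> 'F'
  2D -> 'DD'

Decoded = BBBBFFFFBDDDDDDDDDFFFFFDD


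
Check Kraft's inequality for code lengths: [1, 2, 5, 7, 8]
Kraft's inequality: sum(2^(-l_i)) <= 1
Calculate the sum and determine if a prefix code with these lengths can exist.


Sum = 2^(-1) + 2^(-2) + 2^(-5) + 2^(-7) + 2^(-8)
    = 0.5 + 0.25 + 0.03125 + 0.0078125 + 0.00390625
    = 203/256 = 0.79296875
Since 0.79296875 <= 1, Kraft's inequality IS satisfied.
A prefix code with these lengths CAN exist.

Kraft sum = 0.79296875. Satisfied.


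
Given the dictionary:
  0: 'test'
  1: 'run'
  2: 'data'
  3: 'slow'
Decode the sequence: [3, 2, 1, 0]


Look up each index in the dictionary:
  3 -> 'slow'
  2 -> 'data'
  1 -> 'run'
  0 -> 'test'

Decoded: "slow data run test"


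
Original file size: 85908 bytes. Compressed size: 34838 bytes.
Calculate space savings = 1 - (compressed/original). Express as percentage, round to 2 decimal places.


ratio = compressed/original = 34838/85908 = 0.405527
savings = 1 - ratio = 1 - 0.405527 = 0.594473
as a percentage: 0.594473 * 100 = 59.45%

Space savings = 1 - 34838/85908 = 59.45%


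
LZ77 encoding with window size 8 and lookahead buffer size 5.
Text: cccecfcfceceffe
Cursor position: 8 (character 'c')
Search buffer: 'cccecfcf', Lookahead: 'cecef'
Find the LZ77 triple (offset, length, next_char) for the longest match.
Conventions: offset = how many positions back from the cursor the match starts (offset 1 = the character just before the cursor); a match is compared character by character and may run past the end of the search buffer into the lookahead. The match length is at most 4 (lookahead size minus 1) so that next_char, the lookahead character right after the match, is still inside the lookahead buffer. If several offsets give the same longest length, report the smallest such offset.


Try each offset into the search buffer:
  offset=1 (pos 7, char 'f'): match length 0
  offset=2 (pos 6, char 'c'): match length 1
  offset=3 (pos 5, char 'f'): match length 0
  offset=4 (pos 4, char 'c'): match length 1
  offset=5 (pos 3, char 'e'): match length 0
  offset=6 (pos 2, char 'c'): match length 3
  offset=7 (pos 1, char 'c'): match length 1
  offset=8 (pos 0, char 'c'): match length 1
Longest match has length 3 at offset 6.
next_char = character at position 8 + 3 = 11 -> 'e'

Best match: offset=6, length=3 (matching 'cec' starting at position 2)
LZ77 triple: (6, 3, 'e')


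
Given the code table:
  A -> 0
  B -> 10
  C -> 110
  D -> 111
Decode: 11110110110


Decoding:
111 -> D
10 -> B
110 -> C
110 -> C


Result: DBCC


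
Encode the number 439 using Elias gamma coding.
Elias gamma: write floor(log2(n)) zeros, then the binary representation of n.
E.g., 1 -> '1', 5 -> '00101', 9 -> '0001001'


num_bits = floor(log2(439)) + 1 = 9
leading_zeros = num_bits - 1 = 8
binary(439) = 110110111

Elias gamma(439) = '00000000' + '110110111' = 00000000110110111 (17 bits)


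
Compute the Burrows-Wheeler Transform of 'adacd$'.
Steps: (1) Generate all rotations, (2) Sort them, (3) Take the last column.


Rotations (sorted):
  0: $adacd -> last char: d
  1: acd$ad -> last char: d
  2: adacd$ -> last char: $
  3: cd$ada -> last char: a
  4: d$adac -> last char: c
  5: dacd$a -> last char: a


BWT = dd$aca


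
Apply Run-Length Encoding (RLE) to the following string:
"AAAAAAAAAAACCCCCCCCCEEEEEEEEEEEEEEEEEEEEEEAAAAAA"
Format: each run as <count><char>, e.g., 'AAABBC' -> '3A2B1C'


Scanning runs left to right:
  i=0: run of 'A' x 11 -> '11A'
  i=11: run of 'C' x 9 -> '9C'
  i=20: run of 'E' x 22 -> '22E'
  i=42: run of 'A' x 6 -> '6A'

RLE = 11A9C22E6A


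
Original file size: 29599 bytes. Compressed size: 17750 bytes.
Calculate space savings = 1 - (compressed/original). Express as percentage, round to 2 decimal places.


ratio = compressed/original = 17750/29599 = 0.599682
savings = 1 - ratio = 1 - 0.599682 = 0.400318
as a percentage: 0.400318 * 100 = 40.03%

Space savings = 1 - 17750/29599 = 40.03%
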